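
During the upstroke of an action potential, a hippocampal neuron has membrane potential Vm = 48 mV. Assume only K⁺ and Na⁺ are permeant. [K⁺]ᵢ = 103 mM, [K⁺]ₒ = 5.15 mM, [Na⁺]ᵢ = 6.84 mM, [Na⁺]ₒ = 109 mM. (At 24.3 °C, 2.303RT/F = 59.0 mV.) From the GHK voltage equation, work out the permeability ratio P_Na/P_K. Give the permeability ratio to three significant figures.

10.3

Let α = P_Na/P_K. GHK: Vm = 59.0·log₁₀[(Kₒ + α·Naₒ)/(Kᵢ + α·Naᵢ)].
10^(Vm/59.0) = 10^(48.0/59.0) = 6.5097
So 6.5097·(Kᵢ + α·Naᵢ) = Kₒ + α·Naₒ → α = (6.5097·103.0 − 5.15) / (109.0 − 6.5097·6.84)
α = (670.5 − 5.15) / (109.0 − 44.53) = 665.3/64.47 = 10.32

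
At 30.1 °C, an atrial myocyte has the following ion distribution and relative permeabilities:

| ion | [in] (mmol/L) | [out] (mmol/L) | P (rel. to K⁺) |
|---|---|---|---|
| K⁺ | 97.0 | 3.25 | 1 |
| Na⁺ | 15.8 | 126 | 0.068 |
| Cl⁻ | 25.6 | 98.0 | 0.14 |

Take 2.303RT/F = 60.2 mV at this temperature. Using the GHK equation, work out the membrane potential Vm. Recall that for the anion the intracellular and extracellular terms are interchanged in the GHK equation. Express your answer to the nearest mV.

-52 mV

Vm = 60.2 · log₁₀[(Σ P·[cation]ₒ + Σ P·[anion]ᵢ) / (Σ P·[cation]ᵢ + Σ P·[anion]ₒ)]
Numerator = 1×3.25 + 0.068×126 + 0.14×25.6 = 15.4
Denominator = 1×97.0 + 0.068×15.8 + 0.14×98.0 = 111.8
Vm = 60.2 · log₁₀(0.13777) = 60.2 × (-0.8608) = -51.82 mV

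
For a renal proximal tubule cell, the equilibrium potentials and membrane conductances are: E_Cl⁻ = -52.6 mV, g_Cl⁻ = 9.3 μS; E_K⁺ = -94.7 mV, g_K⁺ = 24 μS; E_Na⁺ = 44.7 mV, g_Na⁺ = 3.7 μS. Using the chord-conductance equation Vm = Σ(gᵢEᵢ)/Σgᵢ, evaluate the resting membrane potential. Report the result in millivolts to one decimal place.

Σ gᵢEᵢ = 9.3·(-52.6) + 24·(-94.7) + 3.7·(44.7) = -2596.59
Σ gᵢ = 9.3 + 24 + 3.7 = 37
Vm = -2596.59 / 37 = -70.18 mV

-70.2 mV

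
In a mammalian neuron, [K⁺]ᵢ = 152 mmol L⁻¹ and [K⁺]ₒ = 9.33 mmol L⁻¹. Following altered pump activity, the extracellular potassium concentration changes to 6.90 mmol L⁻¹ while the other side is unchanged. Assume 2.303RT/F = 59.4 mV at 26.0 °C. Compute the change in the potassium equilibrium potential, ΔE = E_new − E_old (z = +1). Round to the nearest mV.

E_old = (59.4/1)·log₁₀(9.33/152) = -71.99 mV
E_new = (59.4/1)·log₁₀(6.90/152) = -79.77 mV
ΔE = -79.77 − (-71.99) = -7.78 mV

-8 mV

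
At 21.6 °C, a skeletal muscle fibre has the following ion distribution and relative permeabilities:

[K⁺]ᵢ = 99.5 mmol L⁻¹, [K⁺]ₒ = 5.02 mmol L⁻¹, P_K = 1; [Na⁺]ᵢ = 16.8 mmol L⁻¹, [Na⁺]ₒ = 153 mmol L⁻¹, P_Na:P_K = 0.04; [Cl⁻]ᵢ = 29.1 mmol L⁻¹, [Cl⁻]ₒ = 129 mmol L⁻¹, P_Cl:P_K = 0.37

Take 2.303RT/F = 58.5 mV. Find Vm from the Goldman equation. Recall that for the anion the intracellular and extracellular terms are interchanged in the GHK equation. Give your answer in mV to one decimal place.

Vm = 58.5 · log₁₀[(Σ P·[cation]ₒ + Σ P·[anion]ᵢ) / (Σ P·[cation]ᵢ + Σ P·[anion]ₒ)]
Numerator = 1×5.02 + 0.04×153 + 0.37×29.1 = 21.91
Denominator = 1×99.5 + 0.04×16.8 + 0.37×129 = 147.9
Vm = 58.5 · log₁₀(0.14812) = 58.5 × (-0.8294) = -48.52 mV

-48.5 mV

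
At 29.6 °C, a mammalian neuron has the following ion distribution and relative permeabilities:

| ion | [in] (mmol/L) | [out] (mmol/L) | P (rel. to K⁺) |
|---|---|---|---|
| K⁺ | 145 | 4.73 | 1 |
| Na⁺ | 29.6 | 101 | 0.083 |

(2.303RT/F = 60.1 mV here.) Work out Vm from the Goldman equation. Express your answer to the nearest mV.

-63 mV

Vm = 60.1 · log₁₀[(Σ P·[cation]ₒ + Σ P·[anion]ᵢ) / (Σ P·[cation]ᵢ + Σ P·[anion]ₒ)]
Numerator = 1×4.73 + 0.083×101 = 13.11
Denominator = 1×145 + 0.083×29.6 = 147.5
Vm = 60.1 · log₁₀(0.088928) = 60.1 × (-1.0510) = -63.16 mV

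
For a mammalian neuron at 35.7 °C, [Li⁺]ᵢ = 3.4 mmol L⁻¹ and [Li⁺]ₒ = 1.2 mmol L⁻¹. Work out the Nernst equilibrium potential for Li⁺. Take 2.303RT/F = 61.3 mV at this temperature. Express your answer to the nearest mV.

E = (61.3/z) · log₁₀([Li⁺]_out/[Li⁺]_in) with z = +1.
= (61.3/1) · log₁₀(1.2/3.4) = 61.30 · log₁₀(0.3529)
= 61.30 · (-0.4523) = -27.73 mV

-28 mV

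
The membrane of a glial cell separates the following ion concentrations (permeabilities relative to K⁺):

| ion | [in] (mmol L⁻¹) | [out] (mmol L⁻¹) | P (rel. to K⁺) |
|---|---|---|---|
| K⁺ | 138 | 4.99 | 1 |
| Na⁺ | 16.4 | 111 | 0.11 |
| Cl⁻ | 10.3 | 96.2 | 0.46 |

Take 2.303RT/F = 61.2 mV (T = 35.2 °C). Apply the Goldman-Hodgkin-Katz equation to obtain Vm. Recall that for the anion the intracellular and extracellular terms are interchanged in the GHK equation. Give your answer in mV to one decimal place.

-56.5 mV

Vm = 61.2 · log₁₀[(Σ P·[cation]ₒ + Σ P·[anion]ᵢ) / (Σ P·[cation]ᵢ + Σ P·[anion]ₒ)]
Numerator = 1×4.99 + 0.11×111 + 0.46×10.3 = 21.94
Denominator = 1×138 + 0.11×16.4 + 0.46×96.2 = 184.1
Vm = 61.2 · log₁₀(0.11919) = 61.2 × (-0.9238) = -56.53 mV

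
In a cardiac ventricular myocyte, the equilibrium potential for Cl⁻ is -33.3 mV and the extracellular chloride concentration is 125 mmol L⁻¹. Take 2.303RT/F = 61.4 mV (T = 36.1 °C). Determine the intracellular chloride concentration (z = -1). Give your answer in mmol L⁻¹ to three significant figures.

Nernst: E = (61.4/-1) · log₁₀([out]/[in]), so log₁₀([out]/[in]) = -33.3 × -1 / 61.4 = 0.5423.
[out]/[in] = 10^(0.5423) = 3.486.
[in] = 125 / 3.486 = 35.86 mmol L⁻¹.

35.9 mmol L⁻¹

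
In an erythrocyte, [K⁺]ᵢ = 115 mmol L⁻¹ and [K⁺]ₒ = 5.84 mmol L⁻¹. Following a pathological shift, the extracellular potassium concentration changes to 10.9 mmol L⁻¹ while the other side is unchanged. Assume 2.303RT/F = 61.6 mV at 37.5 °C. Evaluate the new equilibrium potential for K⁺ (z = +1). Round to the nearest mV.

After the shift: [K⁺]_out = 10.9, [K⁺]_in = 115 mmol L⁻¹.
E_new = (61.6/1)·log₁₀(10.9/115) = 61.60 · (-1.0233) = -63.03 mV

-63 mV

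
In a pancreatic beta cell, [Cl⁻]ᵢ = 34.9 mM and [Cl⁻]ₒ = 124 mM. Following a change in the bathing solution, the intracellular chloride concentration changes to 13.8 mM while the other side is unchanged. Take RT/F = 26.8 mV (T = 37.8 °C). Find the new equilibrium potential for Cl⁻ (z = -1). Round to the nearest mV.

-59 mV

After the shift: [Cl⁻]_out = 124, [Cl⁻]_in = 13.8 mM.
E_new = (26.8/-1)·ln(124/13.8) = -26.80 · (2.1956) = -58.84 mV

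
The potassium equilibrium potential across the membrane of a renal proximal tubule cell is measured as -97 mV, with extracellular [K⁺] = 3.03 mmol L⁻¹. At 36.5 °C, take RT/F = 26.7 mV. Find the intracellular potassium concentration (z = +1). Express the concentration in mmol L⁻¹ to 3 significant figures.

Nernst: E = (26.7/1) · ln([out]/[in]), so ln([out]/[in]) = -97.0 × 1 / 26.7 = -3.6330.
[out]/[in] = e^(-3.6330) = 0.02644.
[in] = 3.03 / 0.02644 = 114.6 mmol L⁻¹.

115 mmol L⁻¹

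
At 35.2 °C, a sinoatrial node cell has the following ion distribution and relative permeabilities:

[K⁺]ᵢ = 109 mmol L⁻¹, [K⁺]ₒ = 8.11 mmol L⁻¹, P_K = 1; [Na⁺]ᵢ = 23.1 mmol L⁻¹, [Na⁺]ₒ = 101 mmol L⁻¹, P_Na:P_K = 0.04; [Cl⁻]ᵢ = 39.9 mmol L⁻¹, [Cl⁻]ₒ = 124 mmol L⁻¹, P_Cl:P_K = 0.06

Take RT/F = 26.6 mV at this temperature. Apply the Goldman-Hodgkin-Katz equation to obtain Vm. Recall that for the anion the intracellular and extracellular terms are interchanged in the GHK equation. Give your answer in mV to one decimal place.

-55.5 mV

Vm = 26.6 · ln[(Σ P·[cation]ₒ + Σ P·[anion]ᵢ) / (Σ P·[cation]ᵢ + Σ P·[anion]ₒ)]
Numerator = 1×8.11 + 0.04×101 + 0.06×39.9 = 14.54
Denominator = 1×109 + 0.04×23.1 + 0.06×124 = 117.4
Vm = 26.6 · ln(0.12392) = 26.6 × (-2.0881) = -55.54 mV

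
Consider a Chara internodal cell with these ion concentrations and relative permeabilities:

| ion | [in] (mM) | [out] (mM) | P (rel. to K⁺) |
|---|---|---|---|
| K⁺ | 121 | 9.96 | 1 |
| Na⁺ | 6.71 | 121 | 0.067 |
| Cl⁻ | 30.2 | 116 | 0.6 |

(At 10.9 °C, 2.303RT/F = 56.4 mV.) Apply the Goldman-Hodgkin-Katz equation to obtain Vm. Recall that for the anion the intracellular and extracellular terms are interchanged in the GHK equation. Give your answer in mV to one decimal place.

-40.8 mV

Vm = 56.4 · log₁₀[(Σ P·[cation]ₒ + Σ P·[anion]ᵢ) / (Σ P·[cation]ᵢ + Σ P·[anion]ₒ)]
Numerator = 1×9.96 + 0.067×121 + 0.6×30.2 = 36.19
Denominator = 1×121 + 0.067×6.71 + 0.6×116 = 191
Vm = 56.4 · log₁₀(0.18941) = 56.4 × (-0.7226) = -40.75 mV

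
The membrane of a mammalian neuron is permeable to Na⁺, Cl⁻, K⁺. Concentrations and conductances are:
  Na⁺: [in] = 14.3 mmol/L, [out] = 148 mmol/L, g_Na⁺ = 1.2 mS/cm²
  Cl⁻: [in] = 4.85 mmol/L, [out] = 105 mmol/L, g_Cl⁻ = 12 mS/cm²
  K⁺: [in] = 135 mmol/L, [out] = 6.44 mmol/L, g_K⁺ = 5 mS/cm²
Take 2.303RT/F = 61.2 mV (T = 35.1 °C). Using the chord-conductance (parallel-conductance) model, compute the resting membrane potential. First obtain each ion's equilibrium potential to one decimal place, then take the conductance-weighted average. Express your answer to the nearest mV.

-72 mV

E_Na⁺ = (61.2/1)·log₁₀(148/14.3) = 62.1 mV
E_Cl⁻ = (61.2/-1)·log₁₀(105/4.85) = -81.7 mV
E_K⁺ = (61.2/1)·log₁₀(6.44/135) = -80.9 mV
Vm = (Σ gᵢEᵢ)/(Σ gᵢ) = (1.2·62.1 + 12·-81.7 + 5·-80.9) / (1.2 + 12 + 5)
= -1310.38 / 18.2 = -72.00 mV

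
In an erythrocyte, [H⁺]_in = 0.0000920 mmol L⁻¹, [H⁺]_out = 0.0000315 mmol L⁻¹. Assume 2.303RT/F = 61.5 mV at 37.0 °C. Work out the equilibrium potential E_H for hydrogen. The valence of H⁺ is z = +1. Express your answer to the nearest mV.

-29 mV

E = (61.5/z) · log₁₀([H⁺]_out/[H⁺]_in) with z = +1.
= (61.5/1) · log₁₀(0.0000315/0.0000920) = 61.50 · log₁₀(0.3424)
= 61.50 · (-0.4655) = -28.63 mV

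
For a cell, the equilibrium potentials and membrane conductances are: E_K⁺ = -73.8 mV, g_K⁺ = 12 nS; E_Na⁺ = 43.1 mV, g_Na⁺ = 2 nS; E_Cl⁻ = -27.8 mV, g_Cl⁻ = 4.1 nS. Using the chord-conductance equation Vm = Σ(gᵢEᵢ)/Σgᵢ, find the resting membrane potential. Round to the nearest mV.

-50 mV

Σ gᵢEᵢ = 12·(-73.8) + 2·(43.1) + 4.1·(-27.8) = -913.38
Σ gᵢ = 12 + 2 + 4.1 = 18.1
Vm = -913.38 / 18.1 = -50.46 mV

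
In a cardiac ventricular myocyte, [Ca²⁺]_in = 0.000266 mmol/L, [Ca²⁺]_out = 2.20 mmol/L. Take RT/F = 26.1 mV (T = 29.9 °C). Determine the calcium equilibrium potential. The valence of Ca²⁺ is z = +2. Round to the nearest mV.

118 mV

E = (26.1/z) · ln([Ca²⁺]_out/[Ca²⁺]_in) with z = +2.
= (26.1/2) · ln(2.20/0.000266) = 13.05 · ln(8271)
= 13.05 · (9.0205) = 117.72 mV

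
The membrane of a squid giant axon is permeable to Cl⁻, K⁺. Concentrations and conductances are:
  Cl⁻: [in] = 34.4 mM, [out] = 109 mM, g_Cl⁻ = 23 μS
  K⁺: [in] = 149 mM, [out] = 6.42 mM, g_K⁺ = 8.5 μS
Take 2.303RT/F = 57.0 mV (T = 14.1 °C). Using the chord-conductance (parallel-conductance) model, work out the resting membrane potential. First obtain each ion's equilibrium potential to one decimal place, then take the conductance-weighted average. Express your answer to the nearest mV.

-42 mV

E_Cl⁻ = (57.0/-1)·log₁₀(109/34.4) = -28.5 mV
E_K⁺ = (57.0/1)·log₁₀(6.42/149) = -77.8 mV
Vm = (Σ gᵢEᵢ)/(Σ gᵢ) = (23·-28.5 + 8.5·-77.8) / (23 + 8.5)
= -1316.80 / 31.5 = -41.80 mV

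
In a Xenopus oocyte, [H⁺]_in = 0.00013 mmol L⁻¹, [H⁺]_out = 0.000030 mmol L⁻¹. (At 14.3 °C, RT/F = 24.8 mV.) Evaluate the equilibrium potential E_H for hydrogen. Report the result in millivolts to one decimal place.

-36.4 mV

E = (24.8/z) · ln([H⁺]_out/[H⁺]_in) with z = +1.
= (24.8/1) · ln(0.000030/0.00013) = 24.80 · ln(0.2308)
= 24.80 · (-1.4663) = -36.37 mV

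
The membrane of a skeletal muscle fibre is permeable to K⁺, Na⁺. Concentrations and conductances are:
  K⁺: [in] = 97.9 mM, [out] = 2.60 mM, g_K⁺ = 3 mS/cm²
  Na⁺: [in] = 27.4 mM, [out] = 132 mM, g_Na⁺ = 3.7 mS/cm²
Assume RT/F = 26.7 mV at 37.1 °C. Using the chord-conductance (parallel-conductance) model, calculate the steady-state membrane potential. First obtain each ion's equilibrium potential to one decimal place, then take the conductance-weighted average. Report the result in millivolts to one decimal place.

E_K⁺ = (26.7/1)·ln(2.60/97.9) = -96.9 mV
E_Na⁺ = (26.7/1)·ln(132/27.4) = 42.0 mV
Vm = (Σ gᵢEᵢ)/(Σ gᵢ) = (3·-96.9 + 3.7·42.0) / (3 + 3.7)
= -135.30 / 6.7 = -20.19 mV

-20.2 mV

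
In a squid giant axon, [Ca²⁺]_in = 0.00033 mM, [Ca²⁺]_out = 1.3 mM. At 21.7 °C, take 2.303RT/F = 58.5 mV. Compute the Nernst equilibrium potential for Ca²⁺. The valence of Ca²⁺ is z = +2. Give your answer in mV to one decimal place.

E = (58.5/z) · log₁₀([Ca²⁺]_out/[Ca²⁺]_in) with z = +2.
= (58.5/2) · log₁₀(1.3/0.00033) = 29.25 · log₁₀(3939)
= 29.25 · (3.5954) = 105.17 mV

105.2 mV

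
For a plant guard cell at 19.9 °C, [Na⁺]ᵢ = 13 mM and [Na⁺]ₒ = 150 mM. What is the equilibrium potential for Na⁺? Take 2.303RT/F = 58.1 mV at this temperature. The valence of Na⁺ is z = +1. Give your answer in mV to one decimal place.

61.7 mV

E = (58.1/z) · log₁₀([Na⁺]_out/[Na⁺]_in) with z = +1.
= (58.1/1) · log₁₀(150/13) = 58.10 · log₁₀(11.54)
= 58.10 · (1.0621) = 61.71 mV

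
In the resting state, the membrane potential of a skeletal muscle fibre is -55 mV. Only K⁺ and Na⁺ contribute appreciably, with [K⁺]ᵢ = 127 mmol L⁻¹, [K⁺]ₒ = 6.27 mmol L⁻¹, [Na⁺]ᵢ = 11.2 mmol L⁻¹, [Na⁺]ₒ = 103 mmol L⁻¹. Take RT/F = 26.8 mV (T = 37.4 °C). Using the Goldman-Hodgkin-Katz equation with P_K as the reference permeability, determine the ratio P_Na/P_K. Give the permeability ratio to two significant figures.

0.099

Let α = P_Na/P_K. GHK: Vm = 26.8·ln[(Kₒ + α·Naₒ)/(Kᵢ + α·Naᵢ)].
e^(Vm/26.8) = e^(-55.0/26.8) = 0.12845
So 0.12845·(Kᵢ + α·Naᵢ) = Kₒ + α·Naₒ → α = (0.12845·127.0 − 6.27) / (103.0 − 0.12845·11.2)
α = (16.31 − 6.27) / (103.0 − 1.439) = 10.04/101.6 = 0.09888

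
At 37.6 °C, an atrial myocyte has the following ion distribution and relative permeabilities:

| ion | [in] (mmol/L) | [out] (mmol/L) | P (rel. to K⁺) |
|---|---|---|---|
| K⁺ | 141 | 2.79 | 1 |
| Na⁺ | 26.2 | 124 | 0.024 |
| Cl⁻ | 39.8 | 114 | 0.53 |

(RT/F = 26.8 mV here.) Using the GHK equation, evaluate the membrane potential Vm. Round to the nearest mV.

Vm = 26.8 · ln[(Σ P·[cation]ₒ + Σ P·[anion]ᵢ) / (Σ P·[cation]ᵢ + Σ P·[anion]ₒ)]
Numerator = 1×2.79 + 0.024×124 + 0.53×39.8 = 26.86
Denominator = 1×141 + 0.024×26.2 + 0.53×114 = 202
Vm = 26.8 · ln(0.13294) = 26.8 × (-2.0179) = -54.08 mV

-54 mV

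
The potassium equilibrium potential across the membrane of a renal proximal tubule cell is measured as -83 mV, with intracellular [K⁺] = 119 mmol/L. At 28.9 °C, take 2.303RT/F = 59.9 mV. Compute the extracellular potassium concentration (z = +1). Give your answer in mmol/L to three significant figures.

Nernst: E = (59.9/1) · log₁₀([out]/[in]), so log₁₀([out]/[in]) = -83.0 × 1 / 59.9 = -1.3856.
[out]/[in] = 10^(-1.3856) = 0.04115.
[out] = 0.04115 × 119 = 4.897 mmol/L.

4.90 mmol/L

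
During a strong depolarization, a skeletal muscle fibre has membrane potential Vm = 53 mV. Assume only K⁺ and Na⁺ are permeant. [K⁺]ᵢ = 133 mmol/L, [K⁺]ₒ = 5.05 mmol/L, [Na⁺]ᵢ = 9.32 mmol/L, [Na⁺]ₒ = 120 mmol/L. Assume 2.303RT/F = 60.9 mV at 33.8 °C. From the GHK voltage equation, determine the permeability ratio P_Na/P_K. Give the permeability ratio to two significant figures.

Let α = P_Na/P_K. GHK: Vm = 60.9·log₁₀[(Kₒ + α·Naₒ)/(Kᵢ + α·Naᵢ)].
10^(Vm/60.9) = 10^(53.0/60.9) = 7.4179
So 7.4179·(Kᵢ + α·Naᵢ) = Kₒ + α·Naₒ → α = (7.4179·133.0 − 5.05) / (120.0 − 7.4179·9.32)
α = (986.6 − 5.05) / (120.0 − 69.13) = 981.5/50.87 = 19.3

19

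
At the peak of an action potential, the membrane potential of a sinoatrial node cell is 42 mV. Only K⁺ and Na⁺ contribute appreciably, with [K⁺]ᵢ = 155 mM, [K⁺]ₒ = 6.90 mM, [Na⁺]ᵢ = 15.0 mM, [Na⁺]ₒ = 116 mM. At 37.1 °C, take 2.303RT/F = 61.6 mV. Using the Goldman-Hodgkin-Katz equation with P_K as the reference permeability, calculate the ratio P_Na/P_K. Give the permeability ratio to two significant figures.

17

Let α = P_Na/P_K. GHK: Vm = 61.6·log₁₀[(Kₒ + α·Naₒ)/(Kᵢ + α·Naᵢ)].
10^(Vm/61.6) = 10^(42.0/61.6) = 4.8064
So 4.8064·(Kᵢ + α·Naᵢ) = Kₒ + α·Naₒ → α = (4.8064·155.0 − 6.9) / (116.0 − 4.8064·15.0)
α = (745 − 6.9) / (116.0 − 72.1) = 738.1/43.9 = 16.81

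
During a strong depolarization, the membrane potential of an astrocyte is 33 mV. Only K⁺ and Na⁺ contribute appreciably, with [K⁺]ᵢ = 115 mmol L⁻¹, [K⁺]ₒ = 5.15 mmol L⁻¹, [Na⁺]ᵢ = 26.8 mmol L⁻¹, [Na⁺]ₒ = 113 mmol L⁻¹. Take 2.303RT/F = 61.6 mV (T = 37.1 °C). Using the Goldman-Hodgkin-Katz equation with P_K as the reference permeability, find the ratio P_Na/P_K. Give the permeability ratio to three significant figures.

18.6

Let α = P_Na/P_K. GHK: Vm = 61.6·log₁₀[(Kₒ + α·Naₒ)/(Kᵢ + α·Naᵢ)].
10^(Vm/61.6) = 10^(33.0/61.6) = 3.4333
So 3.4333·(Kᵢ + α·Naᵢ) = Kₒ + α·Naₒ → α = (3.4333·115.0 − 5.15) / (113.0 − 3.4333·26.8)
α = (394.8 − 5.15) / (113.0 − 92.01) = 389.7/20.99 = 18.57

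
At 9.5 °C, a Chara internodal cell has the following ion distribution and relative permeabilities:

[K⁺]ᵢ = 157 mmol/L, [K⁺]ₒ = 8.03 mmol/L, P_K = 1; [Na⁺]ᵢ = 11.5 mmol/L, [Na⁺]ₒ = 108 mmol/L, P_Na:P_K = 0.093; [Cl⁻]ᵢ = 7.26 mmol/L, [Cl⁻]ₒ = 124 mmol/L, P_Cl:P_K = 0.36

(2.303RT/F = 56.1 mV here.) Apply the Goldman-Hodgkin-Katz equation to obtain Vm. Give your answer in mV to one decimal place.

Vm = 56.1 · log₁₀[(Σ P·[cation]ₒ + Σ P·[anion]ᵢ) / (Σ P·[cation]ᵢ + Σ P·[anion]ₒ)]
Numerator = 1×8.03 + 0.093×108 + 0.36×7.26 = 20.69
Denominator = 1×157 + 0.093×11.5 + 0.36×124 = 202.7
Vm = 56.1 · log₁₀(0.10206) = 56.1 × (-0.9912) = -55.60 mV

-55.6 mV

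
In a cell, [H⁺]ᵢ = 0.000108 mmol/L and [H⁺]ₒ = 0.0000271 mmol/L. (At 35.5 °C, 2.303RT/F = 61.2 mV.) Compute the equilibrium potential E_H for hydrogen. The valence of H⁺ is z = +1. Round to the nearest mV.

E = (61.2/z) · log₁₀([H⁺]_out/[H⁺]_in) with z = +1.
= (61.2/1) · log₁₀(0.0000271/0.000108) = 61.20 · log₁₀(0.2509)
= 61.20 · (-0.6005) = -36.75 mV

-37 mV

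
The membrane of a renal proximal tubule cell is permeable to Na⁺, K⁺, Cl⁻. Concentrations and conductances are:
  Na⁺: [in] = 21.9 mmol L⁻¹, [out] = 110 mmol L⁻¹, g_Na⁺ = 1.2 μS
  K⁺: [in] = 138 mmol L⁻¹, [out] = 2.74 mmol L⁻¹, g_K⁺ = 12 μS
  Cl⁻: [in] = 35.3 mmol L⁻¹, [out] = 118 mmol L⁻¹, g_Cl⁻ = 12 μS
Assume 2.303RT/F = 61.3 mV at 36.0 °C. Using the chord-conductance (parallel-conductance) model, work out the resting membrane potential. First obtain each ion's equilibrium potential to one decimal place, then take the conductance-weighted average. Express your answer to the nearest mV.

E_Na⁺ = (61.3/1)·log₁₀(110/21.9) = 43.0 mV
E_K⁺ = (61.3/1)·log₁₀(2.74/138) = -104.3 mV
E_Cl⁻ = (61.3/-1)·log₁₀(118/35.3) = -32.1 mV
Vm = (Σ gᵢEᵢ)/(Σ gᵢ) = (1.2·43.0 + 12·-104.3 + 12·-32.1) / (1.2 + 12 + 12)
= -1585.20 / 25.2 = -62.90 mV

-63 mV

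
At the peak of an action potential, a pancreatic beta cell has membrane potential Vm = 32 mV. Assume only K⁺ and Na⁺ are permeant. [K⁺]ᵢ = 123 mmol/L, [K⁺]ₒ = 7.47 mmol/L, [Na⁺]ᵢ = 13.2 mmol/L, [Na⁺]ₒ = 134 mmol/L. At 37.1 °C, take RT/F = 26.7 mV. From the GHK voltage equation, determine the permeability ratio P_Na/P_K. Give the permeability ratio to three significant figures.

Let α = P_Na/P_K. GHK: Vm = 26.7·ln[(Kₒ + α·Naₒ)/(Kᵢ + α·Naᵢ)].
e^(Vm/26.7) = e^(32.0/26.7) = 3.3151
So 3.3151·(Kᵢ + α·Naᵢ) = Kₒ + α·Naₒ → α = (3.3151·123.0 − 7.47) / (134.0 − 3.3151·13.2)
α = (407.8 − 7.47) / (134.0 − 43.76) = 400.3/90.24 = 4.436

4.44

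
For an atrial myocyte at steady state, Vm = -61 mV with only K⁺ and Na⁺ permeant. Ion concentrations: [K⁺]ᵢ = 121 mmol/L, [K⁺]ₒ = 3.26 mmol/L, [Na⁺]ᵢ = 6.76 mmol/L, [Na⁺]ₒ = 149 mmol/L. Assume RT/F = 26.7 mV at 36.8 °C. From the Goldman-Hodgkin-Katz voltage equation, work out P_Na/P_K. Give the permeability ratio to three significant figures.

0.0611

Let α = P_Na/P_K. GHK: Vm = 26.7·ln[(Kₒ + α·Naₒ)/(Kᵢ + α·Naᵢ)].
e^(Vm/26.7) = e^(-61.0/26.7) = 0.10181
So 0.10181·(Kᵢ + α·Naᵢ) = Kₒ + α·Naₒ → α = (0.10181·121.0 − 3.26) / (149.0 − 0.10181·6.76)
α = (12.32 − 3.26) / (149.0 − 0.6882) = 9.059/148.3 = 0.06108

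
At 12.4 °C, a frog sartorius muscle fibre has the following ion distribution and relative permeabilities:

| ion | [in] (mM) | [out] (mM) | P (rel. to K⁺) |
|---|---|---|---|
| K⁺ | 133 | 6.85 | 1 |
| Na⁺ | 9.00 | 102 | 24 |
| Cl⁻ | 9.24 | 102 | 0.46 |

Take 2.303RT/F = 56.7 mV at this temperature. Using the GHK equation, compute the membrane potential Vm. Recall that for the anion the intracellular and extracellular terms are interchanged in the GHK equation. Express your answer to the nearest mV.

45 mV

Vm = 56.7 · log₁₀[(Σ P·[cation]ₒ + Σ P·[anion]ᵢ) / (Σ P·[cation]ᵢ + Σ P·[anion]ₒ)]
Numerator = 1×6.85 + 24×102 + 0.46×9.24 = 2459
Denominator = 1×133 + 24×9.00 + 0.46×102 = 395.9
Vm = 56.7 · log₁₀(6.2111) = 56.7 × (0.7932) = 44.97 mV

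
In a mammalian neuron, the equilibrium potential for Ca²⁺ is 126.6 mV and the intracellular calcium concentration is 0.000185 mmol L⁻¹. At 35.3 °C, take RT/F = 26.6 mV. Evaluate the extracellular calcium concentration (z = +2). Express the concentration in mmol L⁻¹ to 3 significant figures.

2.52 mmol L⁻¹

Nernst: E = (26.6/2) · ln([out]/[in]), so ln([out]/[in]) = 126.6 × 2 / 26.6 = 9.5188.
[out]/[in] = e^(9.5188) = 1.361e+04.
[out] = 1.361e+04 × 0.000185 = 2.518 mmol L⁻¹.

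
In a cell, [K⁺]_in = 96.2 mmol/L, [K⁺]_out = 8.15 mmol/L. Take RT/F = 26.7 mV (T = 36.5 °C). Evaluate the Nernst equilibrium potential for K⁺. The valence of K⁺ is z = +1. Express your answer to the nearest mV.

-66 mV

E = (26.7/z) · ln([K⁺]_out/[K⁺]_in) with z = +1.
= (26.7/1) · ln(8.15/96.2) = 26.70 · ln(0.08472)
= 26.70 · (-2.4684) = -65.91 mV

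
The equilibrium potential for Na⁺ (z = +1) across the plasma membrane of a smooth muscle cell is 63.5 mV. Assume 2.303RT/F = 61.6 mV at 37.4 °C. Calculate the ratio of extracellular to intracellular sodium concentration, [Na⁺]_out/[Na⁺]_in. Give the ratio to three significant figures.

10.7

log₁₀([out]/[in]) = E·z/(61.6) = 63.5 × 1 / 61.6 = 1.0308
[out]/[in] = 10^(1.0308) = 10.74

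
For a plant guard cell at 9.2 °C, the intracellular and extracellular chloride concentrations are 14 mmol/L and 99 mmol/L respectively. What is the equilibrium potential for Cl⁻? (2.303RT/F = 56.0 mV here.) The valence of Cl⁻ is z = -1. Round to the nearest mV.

-48 mV

E = (56.0/z) · log₁₀([Cl⁻]_out/[Cl⁻]_in) with z = -1.
For an anion, dividing by z = -1 reverses the sign.
= (56.0/-1) · log₁₀(99/14) = -56.00 · log₁₀(7.071)
= -56.00 · (0.8495) = -47.57 mV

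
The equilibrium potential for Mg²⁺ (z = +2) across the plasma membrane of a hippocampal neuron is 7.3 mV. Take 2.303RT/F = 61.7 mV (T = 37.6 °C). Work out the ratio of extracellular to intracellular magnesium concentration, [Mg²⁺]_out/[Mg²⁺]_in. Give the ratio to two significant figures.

1.7

log₁₀([out]/[in]) = E·z/(61.7) = 7.3 × 2 / 61.7 = 0.2366
[out]/[in] = 10^(0.2366) = 1.724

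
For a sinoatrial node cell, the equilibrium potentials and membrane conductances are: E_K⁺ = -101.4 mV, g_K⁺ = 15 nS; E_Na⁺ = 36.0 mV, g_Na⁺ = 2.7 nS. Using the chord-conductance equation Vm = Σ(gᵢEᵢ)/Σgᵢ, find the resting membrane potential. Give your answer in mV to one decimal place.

Σ gᵢEᵢ = 15·(-101.4) + 2.7·(36.0) = -1423.80
Σ gᵢ = 15 + 2.7 = 17.7
Vm = -1423.80 / 17.7 = -80.44 mV

-80.4 mV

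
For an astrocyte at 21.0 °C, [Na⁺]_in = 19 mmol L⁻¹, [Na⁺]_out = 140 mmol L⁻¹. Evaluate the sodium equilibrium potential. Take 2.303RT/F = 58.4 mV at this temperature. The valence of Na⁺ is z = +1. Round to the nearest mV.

51 mV

E = (58.4/z) · log₁₀([Na⁺]_out/[Na⁺]_in) with z = +1.
= (58.4/1) · log₁₀(140/19) = 58.40 · log₁₀(7.368)
= 58.40 · (0.8674) = 50.65 mV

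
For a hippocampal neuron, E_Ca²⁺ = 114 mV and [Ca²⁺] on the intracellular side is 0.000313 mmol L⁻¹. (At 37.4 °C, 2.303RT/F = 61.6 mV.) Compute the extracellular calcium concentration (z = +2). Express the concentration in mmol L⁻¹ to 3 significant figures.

Nernst: E = (61.6/2) · log₁₀([out]/[in]), so log₁₀([out]/[in]) = 114.0 × 2 / 61.6 = 3.7013.
[out]/[in] = 10^(3.7013) = 5027.
[out] = 5027 × 0.000313 = 1.573 mmol L⁻¹.

1.57 mmol L⁻¹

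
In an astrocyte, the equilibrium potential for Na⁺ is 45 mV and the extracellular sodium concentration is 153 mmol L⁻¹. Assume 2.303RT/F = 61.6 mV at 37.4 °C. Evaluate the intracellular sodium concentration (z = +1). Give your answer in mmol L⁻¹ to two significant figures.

Nernst: E = (61.6/1) · log₁₀([out]/[in]), so log₁₀([out]/[in]) = 45.0 × 1 / 61.6 = 0.7305.
[out]/[in] = 10^(0.7305) = 5.377.
[in] = 153 / 5.377 = 28.46 mmol L⁻¹.

28 mmol L⁻¹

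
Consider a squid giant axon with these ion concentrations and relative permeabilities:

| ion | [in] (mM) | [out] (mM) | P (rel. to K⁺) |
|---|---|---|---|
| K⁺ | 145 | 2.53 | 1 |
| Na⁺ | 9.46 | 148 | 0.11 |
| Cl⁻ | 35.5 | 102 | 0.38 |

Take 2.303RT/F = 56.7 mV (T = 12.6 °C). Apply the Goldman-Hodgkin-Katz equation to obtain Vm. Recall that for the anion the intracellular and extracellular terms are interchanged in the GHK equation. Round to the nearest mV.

Vm = 56.7 · log₁₀[(Σ P·[cation]ₒ + Σ P·[anion]ᵢ) / (Σ P·[cation]ᵢ + Σ P·[anion]ₒ)]
Numerator = 1×2.53 + 0.11×148 + 0.38×35.5 = 32.3
Denominator = 1×145 + 0.11×9.46 + 0.38×102 = 184.8
Vm = 56.7 · log₁₀(0.17478) = 56.7 × (-0.7575) = -42.95 mV

-43 mV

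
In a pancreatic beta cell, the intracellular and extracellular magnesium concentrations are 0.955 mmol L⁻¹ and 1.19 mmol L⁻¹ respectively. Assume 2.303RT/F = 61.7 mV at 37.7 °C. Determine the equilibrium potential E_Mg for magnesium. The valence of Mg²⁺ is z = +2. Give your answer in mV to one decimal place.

2.9 mV

E = (61.7/z) · log₁₀([Mg²⁺]_out/[Mg²⁺]_in) with z = +2.
= (61.7/2) · log₁₀(1.19/0.955) = 30.85 · log₁₀(1.246)
= 30.85 · (0.0955) = 2.95 mV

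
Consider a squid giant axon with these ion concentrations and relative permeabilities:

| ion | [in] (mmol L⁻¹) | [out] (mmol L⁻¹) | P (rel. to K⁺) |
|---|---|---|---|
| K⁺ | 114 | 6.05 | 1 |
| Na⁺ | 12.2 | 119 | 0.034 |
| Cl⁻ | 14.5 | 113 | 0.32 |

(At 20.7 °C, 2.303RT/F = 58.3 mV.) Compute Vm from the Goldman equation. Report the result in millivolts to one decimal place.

-58.8 mV

Vm = 58.3 · log₁₀[(Σ P·[cation]ₒ + Σ P·[anion]ᵢ) / (Σ P·[cation]ᵢ + Σ P·[anion]ₒ)]
Numerator = 1×6.05 + 0.034×119 + 0.32×14.5 = 14.74
Denominator = 1×114 + 0.034×12.2 + 0.32×113 = 150.6
Vm = 58.3 · log₁₀(0.097865) = 58.3 × (-1.0094) = -58.85 mV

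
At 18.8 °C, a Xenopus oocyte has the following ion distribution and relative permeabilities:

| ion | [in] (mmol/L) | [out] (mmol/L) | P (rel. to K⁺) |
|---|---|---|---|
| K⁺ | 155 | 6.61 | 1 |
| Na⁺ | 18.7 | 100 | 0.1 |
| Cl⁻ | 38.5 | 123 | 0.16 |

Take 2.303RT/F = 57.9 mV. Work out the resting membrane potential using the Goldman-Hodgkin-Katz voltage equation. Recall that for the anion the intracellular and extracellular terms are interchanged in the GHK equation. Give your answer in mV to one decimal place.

-51.5 mV

Vm = 57.9 · log₁₀[(Σ P·[cation]ₒ + Σ P·[anion]ᵢ) / (Σ P·[cation]ᵢ + Σ P·[anion]ₒ)]
Numerator = 1×6.61 + 0.1×100 + 0.16×38.5 = 22.77
Denominator = 1×155 + 0.1×18.7 + 0.16×123 = 176.6
Vm = 57.9 · log₁₀(0.12897) = 57.9 × (-0.8895) = -51.50 mV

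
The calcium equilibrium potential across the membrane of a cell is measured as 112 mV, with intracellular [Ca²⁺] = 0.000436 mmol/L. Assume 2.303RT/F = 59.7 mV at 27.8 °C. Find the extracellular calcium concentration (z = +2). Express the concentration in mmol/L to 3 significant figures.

2.46 mmol/L

Nernst: E = (59.7/2) · log₁₀([out]/[in]), so log₁₀([out]/[in]) = 112.0 × 2 / 59.7 = 3.7521.
[out]/[in] = 10^(3.7521) = 5651.
[out] = 5651 × 0.000436 = 2.464 mmol/L.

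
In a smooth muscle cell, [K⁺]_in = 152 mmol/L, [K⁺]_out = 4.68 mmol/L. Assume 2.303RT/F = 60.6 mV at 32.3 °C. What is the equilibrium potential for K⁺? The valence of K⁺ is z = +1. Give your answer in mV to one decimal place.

E = (60.6/z) · log₁₀([K⁺]_out/[K⁺]_in) with z = +1.
= (60.6/1) · log₁₀(4.68/152) = 60.60 · log₁₀(0.03079)
= 60.60 · (-1.5116) = -91.60 mV

-91.6 mV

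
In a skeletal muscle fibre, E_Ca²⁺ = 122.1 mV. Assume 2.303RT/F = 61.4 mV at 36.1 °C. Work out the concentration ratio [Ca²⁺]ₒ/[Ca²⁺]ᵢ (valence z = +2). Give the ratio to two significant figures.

9500

log₁₀([out]/[in]) = E·z/(61.4) = 122.1 × 2 / 61.4 = 3.9772
[out]/[in] = 10^(3.9772) = 9489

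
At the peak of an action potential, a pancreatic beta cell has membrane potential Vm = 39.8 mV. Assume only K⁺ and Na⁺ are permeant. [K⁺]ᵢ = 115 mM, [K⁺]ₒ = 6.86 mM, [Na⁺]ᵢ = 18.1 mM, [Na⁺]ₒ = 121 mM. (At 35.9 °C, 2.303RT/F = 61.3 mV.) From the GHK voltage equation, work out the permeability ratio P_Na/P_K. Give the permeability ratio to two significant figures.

13

Let α = P_Na/P_K. GHK: Vm = 61.3·log₁₀[(Kₒ + α·Naₒ)/(Kᵢ + α·Naᵢ)].
10^(Vm/61.3) = 10^(39.8/61.3) = 4.4593
So 4.4593·(Kᵢ + α·Naᵢ) = Kₒ + α·Naₒ → α = (4.4593·115.0 − 6.86) / (121.0 − 4.4593·18.1)
α = (512.8 − 6.86) / (121.0 − 80.71) = 506/40.29 = 12.56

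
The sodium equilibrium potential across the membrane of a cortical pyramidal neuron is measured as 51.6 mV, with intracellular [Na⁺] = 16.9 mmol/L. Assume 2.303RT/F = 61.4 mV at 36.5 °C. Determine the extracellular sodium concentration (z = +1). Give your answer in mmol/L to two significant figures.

120 mmol/L

Nernst: E = (61.4/1) · log₁₀([out]/[in]), so log₁₀([out]/[in]) = 51.6 × 1 / 61.4 = 0.8404.
[out]/[in] = 10^(0.8404) = 6.925.
[out] = 6.925 × 16.9 = 117 mmol/L.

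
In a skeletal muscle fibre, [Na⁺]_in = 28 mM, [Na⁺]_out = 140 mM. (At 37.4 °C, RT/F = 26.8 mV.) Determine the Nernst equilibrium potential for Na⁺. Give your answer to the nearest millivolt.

E = (26.8/z) · ln([Na⁺]_out/[Na⁺]_in) with z = +1.
= (26.8/1) · ln(140/28) = 26.80 · ln(5)
= 26.80 · (1.6094) = 43.13 mV

43 mV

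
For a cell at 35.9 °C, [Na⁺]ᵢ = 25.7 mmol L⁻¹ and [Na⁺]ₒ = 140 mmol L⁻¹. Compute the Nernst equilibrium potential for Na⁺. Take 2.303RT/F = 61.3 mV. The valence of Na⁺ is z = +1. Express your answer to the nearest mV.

45 mV

E = (61.3/z) · log₁₀([Na⁺]_out/[Na⁺]_in) with z = +1.
= (61.3/1) · log₁₀(140/25.7) = 61.30 · log₁₀(5.447)
= 61.30 · (0.7362) = 45.13 mV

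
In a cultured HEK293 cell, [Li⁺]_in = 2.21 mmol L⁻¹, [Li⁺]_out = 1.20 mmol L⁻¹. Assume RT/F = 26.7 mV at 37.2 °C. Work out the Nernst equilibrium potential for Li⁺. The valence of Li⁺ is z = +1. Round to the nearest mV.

E = (26.7/z) · ln([Li⁺]_out/[Li⁺]_in) with z = +1.
= (26.7/1) · ln(1.20/2.21) = 26.70 · ln(0.543)
= 26.70 · (-0.6107) = -16.30 mV

-16 mV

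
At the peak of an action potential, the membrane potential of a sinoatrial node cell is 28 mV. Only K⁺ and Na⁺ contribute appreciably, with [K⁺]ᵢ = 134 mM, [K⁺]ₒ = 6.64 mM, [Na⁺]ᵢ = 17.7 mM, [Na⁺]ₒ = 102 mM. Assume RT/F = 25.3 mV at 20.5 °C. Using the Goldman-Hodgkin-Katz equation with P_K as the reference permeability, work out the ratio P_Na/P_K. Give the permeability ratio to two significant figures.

8.2

Let α = P_Na/P_K. GHK: Vm = 25.3·ln[(Kₒ + α·Naₒ)/(Kᵢ + α·Naᵢ)].
e^(Vm/25.3) = e^(28.0/25.3) = 3.0244
So 3.0244·(Kᵢ + α·Naᵢ) = Kₒ + α·Naₒ → α = (3.0244·134.0 − 6.64) / (102.0 − 3.0244·17.7)
α = (405.3 − 6.64) / (102.0 − 53.53) = 398.6/48.47 = 8.225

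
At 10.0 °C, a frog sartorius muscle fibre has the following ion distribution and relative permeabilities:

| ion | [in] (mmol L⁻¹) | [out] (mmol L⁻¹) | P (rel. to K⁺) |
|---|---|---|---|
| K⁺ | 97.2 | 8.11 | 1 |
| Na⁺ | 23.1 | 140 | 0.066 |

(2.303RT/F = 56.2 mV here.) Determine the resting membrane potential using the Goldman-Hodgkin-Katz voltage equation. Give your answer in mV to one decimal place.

Vm = 56.2 · log₁₀[(Σ P·[cation]ₒ + Σ P·[anion]ᵢ) / (Σ P·[cation]ᵢ + Σ P·[anion]ₒ)]
Numerator = 1×8.11 + 0.066×140 = 17.35
Denominator = 1×97.2 + 0.066×23.1 = 98.72
Vm = 56.2 · log₁₀(0.17574) = 56.2 × (-0.7551) = -42.44 mV

-42.4 mV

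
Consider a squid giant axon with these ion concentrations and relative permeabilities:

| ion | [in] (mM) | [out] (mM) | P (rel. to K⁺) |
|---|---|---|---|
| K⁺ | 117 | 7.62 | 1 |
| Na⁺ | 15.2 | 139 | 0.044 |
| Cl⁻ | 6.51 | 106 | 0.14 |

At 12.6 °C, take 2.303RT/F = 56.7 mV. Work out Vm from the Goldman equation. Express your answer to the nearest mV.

Vm = 56.7 · log₁₀[(Σ P·[cation]ₒ + Σ P·[anion]ᵢ) / (Σ P·[cation]ᵢ + Σ P·[anion]ₒ)]
Numerator = 1×7.62 + 0.044×139 + 0.14×6.51 = 14.65
Denominator = 1×117 + 0.044×15.2 + 0.14×106 = 132.5
Vm = 56.7 · log₁₀(0.11054) = 56.7 × (-0.9565) = -54.23 mV

-54 mV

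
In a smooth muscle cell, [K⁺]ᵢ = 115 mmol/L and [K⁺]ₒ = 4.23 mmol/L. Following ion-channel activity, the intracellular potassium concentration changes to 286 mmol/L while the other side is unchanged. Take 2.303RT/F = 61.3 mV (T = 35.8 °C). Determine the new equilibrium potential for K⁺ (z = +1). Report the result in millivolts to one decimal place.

After the shift: [K⁺]_out = 4.23, [K⁺]_in = 286 mmol/L.
E_new = (61.3/1)·log₁₀(4.23/286) = 61.30 · (-1.8300) = -112.18 mV

-112.2 mV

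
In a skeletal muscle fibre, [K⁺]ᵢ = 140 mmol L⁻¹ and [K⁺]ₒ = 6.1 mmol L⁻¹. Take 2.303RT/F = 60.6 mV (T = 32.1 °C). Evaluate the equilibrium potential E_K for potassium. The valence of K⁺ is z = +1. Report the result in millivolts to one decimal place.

-82.5 mV

E = (60.6/z) · log₁₀([K⁺]_out/[K⁺]_in) with z = +1.
= (60.6/1) · log₁₀(6.1/140) = 60.60 · log₁₀(0.04357)
= 60.60 · (-1.3608) = -82.46 mV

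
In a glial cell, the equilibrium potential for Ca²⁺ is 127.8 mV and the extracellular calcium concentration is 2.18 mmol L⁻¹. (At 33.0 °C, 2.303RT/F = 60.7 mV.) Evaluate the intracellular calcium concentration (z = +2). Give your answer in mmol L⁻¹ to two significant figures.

Nernst: E = (60.7/2) · log₁₀([out]/[in]), so log₁₀([out]/[in]) = 127.8 × 2 / 60.7 = 4.2109.
[out]/[in] = 10^(4.2109) = 1.625e+04.
[in] = 2.18 / 1.625e+04 = 0.0001341 mmol L⁻¹.

0.00013 mmol L⁻¹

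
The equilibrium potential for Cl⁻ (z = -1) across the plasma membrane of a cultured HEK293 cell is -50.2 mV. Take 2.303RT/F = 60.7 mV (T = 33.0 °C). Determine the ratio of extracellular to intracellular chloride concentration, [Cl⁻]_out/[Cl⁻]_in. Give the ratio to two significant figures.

6.7

log₁₀([out]/[in]) = E·z/(60.7) = -50.2 × -1 / 60.7 = 0.8270
[out]/[in] = 10^(0.8270) = 6.715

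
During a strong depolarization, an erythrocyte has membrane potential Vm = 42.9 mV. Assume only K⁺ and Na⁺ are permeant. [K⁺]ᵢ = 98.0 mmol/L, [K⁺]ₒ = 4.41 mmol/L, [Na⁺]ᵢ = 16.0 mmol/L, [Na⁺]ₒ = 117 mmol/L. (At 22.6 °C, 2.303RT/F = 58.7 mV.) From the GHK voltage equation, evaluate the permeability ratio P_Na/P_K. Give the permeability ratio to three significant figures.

Let α = P_Na/P_K. GHK: Vm = 58.7·log₁₀[(Kₒ + α·Naₒ)/(Kᵢ + α·Naᵢ)].
10^(Vm/58.7) = 10^(42.9/58.7) = 5.3807
So 5.3807·(Kᵢ + α·Naᵢ) = Kₒ + α·Naₒ → α = (5.3807·98.0 − 4.41) / (117.0 − 5.3807·16.0)
α = (527.3 − 4.41) / (117.0 − 86.09) = 522.9/30.91 = 16.92

16.9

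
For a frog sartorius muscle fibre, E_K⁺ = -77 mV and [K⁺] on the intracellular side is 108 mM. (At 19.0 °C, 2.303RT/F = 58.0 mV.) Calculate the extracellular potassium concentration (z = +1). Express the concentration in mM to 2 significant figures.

5.1 mM

Nernst: E = (58.0/1) · log₁₀([out]/[in]), so log₁₀([out]/[in]) = -77.0 × 1 / 58.0 = -1.3276.
[out]/[in] = 10^(-1.3276) = 0.04703.
[out] = 0.04703 × 108 = 5.08 mM.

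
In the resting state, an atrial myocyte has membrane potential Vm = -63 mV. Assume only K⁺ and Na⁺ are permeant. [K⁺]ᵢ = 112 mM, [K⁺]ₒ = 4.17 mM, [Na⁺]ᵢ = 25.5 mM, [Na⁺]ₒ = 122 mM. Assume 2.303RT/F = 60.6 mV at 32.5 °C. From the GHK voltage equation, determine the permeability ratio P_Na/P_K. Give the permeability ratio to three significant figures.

0.0506

Let α = P_Na/P_K. GHK: Vm = 60.6·log₁₀[(Kₒ + α·Naₒ)/(Kᵢ + α·Naᵢ)].
10^(Vm/60.6) = 10^(-63.0/60.6) = 0.091284
So 0.091284·(Kᵢ + α·Naᵢ) = Kₒ + α·Naₒ → α = (0.091284·112.0 − 4.17) / (122.0 − 0.091284·25.5)
α = (10.22 − 4.17) / (122.0 − 2.328) = 6.054/119.7 = 0.05059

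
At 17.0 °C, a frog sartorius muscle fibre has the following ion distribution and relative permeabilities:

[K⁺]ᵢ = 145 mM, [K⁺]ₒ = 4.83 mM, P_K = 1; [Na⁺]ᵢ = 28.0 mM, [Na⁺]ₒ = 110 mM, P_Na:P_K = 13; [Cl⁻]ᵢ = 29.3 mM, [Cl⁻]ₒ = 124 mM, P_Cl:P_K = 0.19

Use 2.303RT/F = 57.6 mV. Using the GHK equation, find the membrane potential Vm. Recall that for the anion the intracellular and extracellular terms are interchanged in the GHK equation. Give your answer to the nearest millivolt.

25 mV

Vm = 57.6 · log₁₀[(Σ P·[cation]ₒ + Σ P·[anion]ᵢ) / (Σ P·[cation]ᵢ + Σ P·[anion]ₒ)]
Numerator = 1×4.83 + 13×110 + 0.19×29.3 = 1440
Denominator = 1×145 + 13×28.0 + 0.19×124 = 532.6
Vm = 57.6 · log₁₀(2.7047) = 57.6 × (0.4321) = 24.89 mV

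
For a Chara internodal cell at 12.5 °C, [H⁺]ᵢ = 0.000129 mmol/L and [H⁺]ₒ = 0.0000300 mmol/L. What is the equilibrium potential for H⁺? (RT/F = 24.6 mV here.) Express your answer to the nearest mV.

E = (24.6/z) · ln([H⁺]_out/[H⁺]_in) with z = +1.
= (24.6/1) · ln(0.0000300/0.000129) = 24.60 · ln(0.2326)
= 24.60 · (-1.4586) = -35.88 mV

-36 mV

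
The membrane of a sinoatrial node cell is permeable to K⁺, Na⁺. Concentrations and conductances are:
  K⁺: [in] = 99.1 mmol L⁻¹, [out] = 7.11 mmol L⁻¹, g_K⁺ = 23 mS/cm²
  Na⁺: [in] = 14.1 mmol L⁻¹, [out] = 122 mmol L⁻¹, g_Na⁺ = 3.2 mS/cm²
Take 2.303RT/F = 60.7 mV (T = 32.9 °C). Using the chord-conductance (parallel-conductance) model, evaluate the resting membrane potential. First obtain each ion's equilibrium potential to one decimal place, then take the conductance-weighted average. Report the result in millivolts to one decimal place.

E_K⁺ = (60.7/1)·log₁₀(7.11/99.1) = -69.5 mV
E_Na⁺ = (60.7/1)·log₁₀(122/14.1) = 56.9 mV
Vm = (Σ gᵢEᵢ)/(Σ gᵢ) = (23·-69.5 + 3.2·56.9) / (23 + 3.2)
= -1416.42 / 26.2 = -54.06 mV

-54.1 mV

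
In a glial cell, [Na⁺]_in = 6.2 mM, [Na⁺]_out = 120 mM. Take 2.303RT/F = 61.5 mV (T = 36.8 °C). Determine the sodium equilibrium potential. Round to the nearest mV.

79 mV

E = (61.5/z) · log₁₀([Na⁺]_out/[Na⁺]_in) with z = +1.
= (61.5/1) · log₁₀(120/6.2) = 61.50 · log₁₀(19.35)
= 61.50 · (1.2868) = 79.14 mV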